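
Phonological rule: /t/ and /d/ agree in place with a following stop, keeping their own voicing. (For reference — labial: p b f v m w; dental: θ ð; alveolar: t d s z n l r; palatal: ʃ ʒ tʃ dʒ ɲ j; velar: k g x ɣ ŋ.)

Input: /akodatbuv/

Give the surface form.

/t/ before /b/ (labial) → [p]

[akodapbuv]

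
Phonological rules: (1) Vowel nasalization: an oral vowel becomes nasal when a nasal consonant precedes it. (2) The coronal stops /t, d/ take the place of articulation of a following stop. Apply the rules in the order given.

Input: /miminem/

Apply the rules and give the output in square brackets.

[mĩmĩnẽm]

Rule 1: /i/ after nasal /m/ → [ĩ]
Rule 1: /i/ after nasal /m/ → [ĩ]
Rule 1: /e/ after nasal /n/ → [ẽ]
After rule 1: mĩmĩnẽm
Rule 2: no segment meets the rule's conditions; no change.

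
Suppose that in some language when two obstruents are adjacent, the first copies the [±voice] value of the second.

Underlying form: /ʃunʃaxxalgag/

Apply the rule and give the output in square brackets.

no segment meets the rule's conditions; no change.

[ʃunʃaxxalgag]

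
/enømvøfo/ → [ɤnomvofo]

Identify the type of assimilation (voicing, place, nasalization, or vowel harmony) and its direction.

vowel harmony, regressive

/e/→[ɤ] /ø/→[o] /ø/→[o].
Vowels agree with the last vowel, so the harmony is regressive.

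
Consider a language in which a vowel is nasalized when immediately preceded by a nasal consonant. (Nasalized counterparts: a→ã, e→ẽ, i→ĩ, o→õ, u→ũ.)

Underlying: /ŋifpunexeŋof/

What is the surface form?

/i/ after nasal /ŋ/ → [ĩ]
/e/ after nasal /n/ → [ẽ]
/o/ after nasal /ŋ/ → [õ]

[ŋĩfpunẽxeŋõf]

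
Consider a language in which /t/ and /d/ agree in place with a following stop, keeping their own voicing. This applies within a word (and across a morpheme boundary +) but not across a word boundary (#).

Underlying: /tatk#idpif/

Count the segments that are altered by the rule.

/t/ before /k/ (velar) → [k]
/d/ before /p/ (labial) → [b]
2 segments change.

2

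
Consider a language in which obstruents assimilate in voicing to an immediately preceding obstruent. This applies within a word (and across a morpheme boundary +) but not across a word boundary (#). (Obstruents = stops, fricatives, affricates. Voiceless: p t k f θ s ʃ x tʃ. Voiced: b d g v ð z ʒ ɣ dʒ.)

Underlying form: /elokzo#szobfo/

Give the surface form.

[elokso#ssobvo]

/z/ after /k/ (voiceless) → [s]
/z/ after /s/ (voiceless) → [s]
/f/ after /b/ (voiced) → [v]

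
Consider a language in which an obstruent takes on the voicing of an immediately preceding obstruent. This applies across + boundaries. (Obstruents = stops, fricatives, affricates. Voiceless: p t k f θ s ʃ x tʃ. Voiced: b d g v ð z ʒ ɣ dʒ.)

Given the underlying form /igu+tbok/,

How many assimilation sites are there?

1

/b/ after /t/ (voiceless) → [p]
1 segment changes.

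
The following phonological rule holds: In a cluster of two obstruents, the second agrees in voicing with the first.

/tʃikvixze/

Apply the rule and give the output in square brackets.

[tʃikfixse]

/v/ after /k/ (voiceless) → [f]
/z/ after /x/ (voiceless) → [s]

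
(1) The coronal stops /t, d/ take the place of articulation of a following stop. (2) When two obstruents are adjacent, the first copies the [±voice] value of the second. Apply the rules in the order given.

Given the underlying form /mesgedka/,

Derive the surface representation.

[mezgekka]

Rule 1: /d/ before /k/ (velar) → [g]
After rule 1: mesgegka
Rule 2: /s/ before /g/ (voiced) → [z]
Rule 2: /g/ before /k/ (voiceless) → [k]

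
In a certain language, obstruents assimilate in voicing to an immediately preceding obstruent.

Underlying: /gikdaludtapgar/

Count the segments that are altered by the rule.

3

/d/ after /k/ (voiceless) → [t]
/t/ after /d/ (voiced) → [d]
/g/ after /p/ (voiceless) → [k]
3 segments change.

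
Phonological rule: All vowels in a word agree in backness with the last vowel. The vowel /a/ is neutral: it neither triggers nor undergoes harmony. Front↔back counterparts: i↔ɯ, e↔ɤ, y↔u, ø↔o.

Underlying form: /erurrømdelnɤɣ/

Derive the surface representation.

[ɤrurromdɤlnɤɣ]

/e/ harmonizes with /ɤ/ ([+back]) → [ɤ]
/ø/ harmonizes with /ɤ/ ([+back]) → [o]
/e/ harmonizes with /ɤ/ ([+back]) → [ɤ]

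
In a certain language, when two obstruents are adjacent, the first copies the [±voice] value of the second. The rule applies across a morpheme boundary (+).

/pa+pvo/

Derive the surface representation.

[pa+bvo]

/p/ before /v/ (voiced) → [b]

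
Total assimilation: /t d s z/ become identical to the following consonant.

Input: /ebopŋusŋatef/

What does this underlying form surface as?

[ebopŋuŋŋatef]

/s/ before /ŋ/ → [ŋ] (total assimilation)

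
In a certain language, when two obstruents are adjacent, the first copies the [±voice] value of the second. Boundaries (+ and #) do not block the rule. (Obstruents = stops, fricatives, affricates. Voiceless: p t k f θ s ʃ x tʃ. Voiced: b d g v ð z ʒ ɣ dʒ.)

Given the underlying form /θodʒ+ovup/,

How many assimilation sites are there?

0

No segment meets the rule's conditions.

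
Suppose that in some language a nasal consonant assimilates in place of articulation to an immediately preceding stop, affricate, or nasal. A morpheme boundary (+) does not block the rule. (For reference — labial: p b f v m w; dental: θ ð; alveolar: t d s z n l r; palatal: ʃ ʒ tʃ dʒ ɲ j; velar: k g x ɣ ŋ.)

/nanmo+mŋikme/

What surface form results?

[nanno+mmikŋe]

/m/ after /n/ (alveolar) → [n]
/ŋ/ after /m/ (labial) → [m]
/m/ after /k/ (velar) → [ŋ]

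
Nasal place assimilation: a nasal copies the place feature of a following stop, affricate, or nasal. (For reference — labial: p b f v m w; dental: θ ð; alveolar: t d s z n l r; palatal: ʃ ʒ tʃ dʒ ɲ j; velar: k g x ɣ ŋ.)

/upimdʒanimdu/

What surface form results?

/m/ before /dʒ/ (palatal) → [ɲ]
/m/ before /d/ (alveolar) → [n]

[upiɲdʒanindu]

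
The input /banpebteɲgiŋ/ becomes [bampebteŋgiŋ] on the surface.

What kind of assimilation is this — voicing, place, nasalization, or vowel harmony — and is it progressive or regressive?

place assimilation, regressive

/n/→[m] /ɲ/→[ŋ].
Each target copies a feature from the following segment, so the direction is regressive.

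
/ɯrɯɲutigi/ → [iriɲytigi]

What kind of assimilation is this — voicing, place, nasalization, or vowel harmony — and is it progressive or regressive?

/ɯ/→[i] /ɯ/→[i] /u/→[y].
Vowels agree with the last vowel, so the harmony is regressive.

vowel harmony, regressive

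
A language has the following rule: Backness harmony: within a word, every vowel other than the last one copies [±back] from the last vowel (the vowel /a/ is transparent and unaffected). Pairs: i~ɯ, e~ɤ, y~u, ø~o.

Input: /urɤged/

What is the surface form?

/u/ harmonizes with /e/ ([-back]) → [y]
/ɤ/ harmonizes with /e/ ([-back]) → [e]

[yreged]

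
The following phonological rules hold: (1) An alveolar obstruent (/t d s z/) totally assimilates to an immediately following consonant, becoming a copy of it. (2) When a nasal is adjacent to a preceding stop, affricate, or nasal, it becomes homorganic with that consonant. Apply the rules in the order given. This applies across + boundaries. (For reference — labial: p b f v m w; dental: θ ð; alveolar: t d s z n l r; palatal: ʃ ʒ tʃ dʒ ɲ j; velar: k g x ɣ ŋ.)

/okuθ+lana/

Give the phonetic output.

Rule 1: no segment meets the rule's conditions; no change.
After rule 1: okuθ+lana
Rule 2: no segment meets the rule's conditions; no change.

[okuθ+lana]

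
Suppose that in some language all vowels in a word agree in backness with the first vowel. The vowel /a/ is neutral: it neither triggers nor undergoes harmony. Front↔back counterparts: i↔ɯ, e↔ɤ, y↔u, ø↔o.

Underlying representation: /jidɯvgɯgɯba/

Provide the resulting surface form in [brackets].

[jidivgigiba]

/ɯ/ harmonizes with /i/ ([-back]) → [i]
/ɯ/ harmonizes with /i/ ([-back]) → [i]
/ɯ/ harmonizes with /i/ ([-back]) → [i]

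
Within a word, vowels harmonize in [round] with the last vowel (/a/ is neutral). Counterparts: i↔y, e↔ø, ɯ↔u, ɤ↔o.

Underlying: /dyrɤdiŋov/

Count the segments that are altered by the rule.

/ɤ/ harmonizes with /o/ ([+round]) → [o]
/i/ harmonizes with /o/ ([+round]) → [y]
2 segments change.

2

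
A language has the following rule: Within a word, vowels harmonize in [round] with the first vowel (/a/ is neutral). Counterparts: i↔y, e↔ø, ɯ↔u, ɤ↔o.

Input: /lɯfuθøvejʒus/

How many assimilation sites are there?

3

/u/ harmonizes with /ɯ/ ([-round]) → [ɯ]
/ø/ harmonizes with /ɯ/ ([-round]) → [e]
/u/ harmonizes with /ɯ/ ([-round]) → [ɯ]
3 segments change.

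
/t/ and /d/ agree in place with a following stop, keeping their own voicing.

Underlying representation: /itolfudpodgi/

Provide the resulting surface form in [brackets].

/d/ before /p/ (labial) → [b]
/d/ before /g/ (velar) → [g]

[itolfubpoggi]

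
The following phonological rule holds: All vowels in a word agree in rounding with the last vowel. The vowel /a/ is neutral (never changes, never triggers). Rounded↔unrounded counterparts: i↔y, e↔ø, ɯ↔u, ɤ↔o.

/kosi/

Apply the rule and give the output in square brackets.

[kɤsi]

/o/ harmonizes with /i/ ([-round]) → [ɤ]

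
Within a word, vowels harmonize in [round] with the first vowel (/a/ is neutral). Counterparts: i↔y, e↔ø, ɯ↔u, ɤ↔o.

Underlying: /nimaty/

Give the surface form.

[nimati]

/y/ harmonizes with /i/ ([-round]) → [i]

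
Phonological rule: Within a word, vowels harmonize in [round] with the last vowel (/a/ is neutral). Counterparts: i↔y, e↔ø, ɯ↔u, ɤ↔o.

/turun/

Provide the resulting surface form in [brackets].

no segment meets the rule's conditions; no change.

[turun]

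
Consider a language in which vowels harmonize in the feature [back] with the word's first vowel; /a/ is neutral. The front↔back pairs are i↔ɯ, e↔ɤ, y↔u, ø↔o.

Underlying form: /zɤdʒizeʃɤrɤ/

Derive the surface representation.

[zɤdʒɯzɤʃɤrɤ]

/i/ harmonizes with /ɤ/ ([+back]) → [ɯ]
/e/ harmonizes with /ɤ/ ([+back]) → [ɤ]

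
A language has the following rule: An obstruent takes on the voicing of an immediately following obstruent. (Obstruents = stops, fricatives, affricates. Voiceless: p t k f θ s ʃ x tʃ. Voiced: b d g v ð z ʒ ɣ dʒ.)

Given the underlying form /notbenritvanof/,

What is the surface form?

[nodbenridvanof]

/t/ before /b/ (voiced) → [d]
/t/ before /v/ (voiced) → [d]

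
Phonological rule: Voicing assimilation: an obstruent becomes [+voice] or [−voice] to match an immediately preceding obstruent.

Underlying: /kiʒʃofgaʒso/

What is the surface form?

/ʃ/ after /ʒ/ (voiced) → [ʒ]
/g/ after /f/ (voiceless) → [k]
/s/ after /ʒ/ (voiced) → [z]

[kiʒʒofkaʒzo]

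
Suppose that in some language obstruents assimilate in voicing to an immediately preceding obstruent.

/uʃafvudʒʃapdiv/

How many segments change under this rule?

/v/ after /f/ (voiceless) → [f]
/ʃ/ after /dʒ/ (voiced) → [ʒ]
/d/ after /p/ (voiceless) → [t]
3 segments change.

3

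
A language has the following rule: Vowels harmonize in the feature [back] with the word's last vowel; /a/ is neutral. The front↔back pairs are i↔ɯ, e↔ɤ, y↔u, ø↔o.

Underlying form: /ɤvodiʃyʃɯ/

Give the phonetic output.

/i/ harmonizes with /ɯ/ ([+back]) → [ɯ]
/y/ harmonizes with /ɯ/ ([+back]) → [u]

[ɤvodɯʃuʃɯ]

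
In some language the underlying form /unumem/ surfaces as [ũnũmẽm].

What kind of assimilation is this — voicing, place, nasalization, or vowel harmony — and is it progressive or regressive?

nasalization, regressive

/u/→[ũ] /u/→[ũ] /e/→[ẽ].
Each target copies a feature from the following segment, so the direction is regressive.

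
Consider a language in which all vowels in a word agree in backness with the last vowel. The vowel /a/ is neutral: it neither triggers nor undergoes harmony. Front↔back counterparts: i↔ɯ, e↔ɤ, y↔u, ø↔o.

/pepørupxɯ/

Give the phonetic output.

/e/ harmonizes with /ɯ/ ([+back]) → [ɤ]
/ø/ harmonizes with /ɯ/ ([+back]) → [o]

[pɤporupxɯ]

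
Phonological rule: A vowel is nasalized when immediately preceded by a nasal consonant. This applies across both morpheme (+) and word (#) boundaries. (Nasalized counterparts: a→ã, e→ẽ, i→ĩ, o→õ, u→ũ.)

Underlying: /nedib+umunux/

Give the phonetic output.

[nẽdib+umũnũx]

/e/ after nasal /n/ → [ẽ]
/u/ after nasal /m/ → [ũ]
/u/ after nasal /n/ → [ũ]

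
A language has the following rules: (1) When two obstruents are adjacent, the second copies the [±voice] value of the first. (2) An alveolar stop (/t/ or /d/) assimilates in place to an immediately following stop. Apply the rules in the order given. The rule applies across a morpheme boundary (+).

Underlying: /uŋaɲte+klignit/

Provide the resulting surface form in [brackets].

[uŋaɲte+klignit]

Rule 1: no segment meets the rule's conditions; no change.
After rule 1: uŋaɲte+klignit
Rule 2: no segment meets the rule's conditions; no change.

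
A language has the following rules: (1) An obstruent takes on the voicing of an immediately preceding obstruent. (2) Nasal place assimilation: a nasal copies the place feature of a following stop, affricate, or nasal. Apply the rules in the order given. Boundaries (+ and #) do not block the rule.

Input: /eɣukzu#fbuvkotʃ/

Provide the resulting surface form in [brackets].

Rule 1: /z/ after /k/ (voiceless) → [s]
Rule 1: /b/ after /f/ (voiceless) → [p]
Rule 1: /k/ after /v/ (voiced) → [g]
After rule 1: eɣuksu#fpuvgotʃ
Rule 2: no segment meets the rule's conditions; no change.

[eɣuksu#fpuvgotʃ]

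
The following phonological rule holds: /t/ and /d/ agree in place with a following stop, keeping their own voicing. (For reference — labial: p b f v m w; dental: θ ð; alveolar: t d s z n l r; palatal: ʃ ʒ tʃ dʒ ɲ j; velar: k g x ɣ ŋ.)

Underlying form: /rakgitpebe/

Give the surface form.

[rakgippebe]

/t/ before /p/ (labial) → [p]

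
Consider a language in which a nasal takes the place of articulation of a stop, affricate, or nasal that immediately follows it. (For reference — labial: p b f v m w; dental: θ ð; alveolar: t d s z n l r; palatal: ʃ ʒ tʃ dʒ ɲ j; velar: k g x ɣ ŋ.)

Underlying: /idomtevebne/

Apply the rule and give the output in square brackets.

[idontevebne]

/m/ before /t/ (alveolar) → [n]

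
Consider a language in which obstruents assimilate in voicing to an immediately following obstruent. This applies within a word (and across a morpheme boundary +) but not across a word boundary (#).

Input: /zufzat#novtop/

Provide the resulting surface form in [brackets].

[zuvzat#noftop]

/f/ before /z/ (voiced) → [v]
/v/ before /t/ (voiceless) → [f]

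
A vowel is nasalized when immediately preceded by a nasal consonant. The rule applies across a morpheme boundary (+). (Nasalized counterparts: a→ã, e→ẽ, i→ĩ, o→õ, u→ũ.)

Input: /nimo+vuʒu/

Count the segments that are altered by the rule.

/i/ after nasal /n/ → [ĩ]
/o/ after nasal /m/ → [õ]
2 segments change.

2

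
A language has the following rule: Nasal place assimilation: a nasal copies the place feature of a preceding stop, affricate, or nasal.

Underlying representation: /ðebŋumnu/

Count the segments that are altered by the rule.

/ŋ/ after /b/ (labial) → [m]
/n/ after /m/ (labial) → [m]
2 segments change.

2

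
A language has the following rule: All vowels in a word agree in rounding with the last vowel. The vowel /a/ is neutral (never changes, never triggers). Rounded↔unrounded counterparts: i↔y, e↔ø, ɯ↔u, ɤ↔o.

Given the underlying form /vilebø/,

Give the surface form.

/i/ harmonizes with /ø/ ([+round]) → [y]
/e/ harmonizes with /ø/ ([+round]) → [ø]

[vyløbø]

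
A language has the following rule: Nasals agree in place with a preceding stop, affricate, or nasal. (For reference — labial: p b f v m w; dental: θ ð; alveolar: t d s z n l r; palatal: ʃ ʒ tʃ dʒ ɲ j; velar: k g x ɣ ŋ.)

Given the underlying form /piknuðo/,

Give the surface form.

[pikŋuðo]

/n/ after /k/ (velar) → [ŋ]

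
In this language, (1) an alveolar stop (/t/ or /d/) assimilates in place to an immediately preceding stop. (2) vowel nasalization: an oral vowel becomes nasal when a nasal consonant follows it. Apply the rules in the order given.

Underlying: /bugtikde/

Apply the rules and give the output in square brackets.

[bugkikge]

Rule 1: /t/ after /g/ (velar) → [k]
Rule 1: /d/ after /k/ (velar) → [g]
After rule 1: bugkikge
Rule 2: no segment meets the rule's conditions; no change.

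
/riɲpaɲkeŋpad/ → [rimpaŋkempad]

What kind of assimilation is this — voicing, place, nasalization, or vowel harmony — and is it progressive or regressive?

place assimilation, regressive

/ɲ/→[m] /ɲ/→[ŋ] /ŋ/→[m].
Each target copies a feature from the following segment, so the direction is regressive.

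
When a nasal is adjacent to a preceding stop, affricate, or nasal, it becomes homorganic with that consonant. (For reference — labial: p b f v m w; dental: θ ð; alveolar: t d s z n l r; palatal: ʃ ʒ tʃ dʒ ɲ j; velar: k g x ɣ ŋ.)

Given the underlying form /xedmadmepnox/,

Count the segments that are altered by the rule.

/m/ after /d/ (alveolar) → [n]
/m/ after /d/ (alveolar) → [n]
/n/ after /p/ (labial) → [m]
3 segments change.

3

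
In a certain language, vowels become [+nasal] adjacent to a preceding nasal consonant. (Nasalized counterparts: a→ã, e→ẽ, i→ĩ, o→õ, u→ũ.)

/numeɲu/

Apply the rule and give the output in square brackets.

[nũmẽɲũ]

/u/ after nasal /n/ → [ũ]
/e/ after nasal /m/ → [ẽ]
/u/ after nasal /ɲ/ → [ũ]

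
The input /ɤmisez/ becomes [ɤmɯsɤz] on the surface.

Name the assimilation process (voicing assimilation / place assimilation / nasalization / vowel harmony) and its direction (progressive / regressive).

/i/→[ɯ] /e/→[ɤ].
Vowels agree with the first vowel, so the harmony is progressive.

vowel harmony, progressive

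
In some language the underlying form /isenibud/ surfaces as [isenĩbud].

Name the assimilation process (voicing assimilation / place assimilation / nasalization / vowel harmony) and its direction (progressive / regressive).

/i/→[ĩ].
Each target copies a feature from the preceding segment, so the direction is progressive.

nasalization, progressive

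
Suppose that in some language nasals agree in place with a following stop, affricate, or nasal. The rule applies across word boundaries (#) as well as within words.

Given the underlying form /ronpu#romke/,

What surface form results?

/n/ before /p/ (labial) → [m]
/m/ before /k/ (velar) → [ŋ]

[rompu#roŋke]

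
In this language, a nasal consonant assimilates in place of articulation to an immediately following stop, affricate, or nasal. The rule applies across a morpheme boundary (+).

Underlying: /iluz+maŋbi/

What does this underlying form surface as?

[iluz+mambi]

/ŋ/ before /b/ (labial) → [m]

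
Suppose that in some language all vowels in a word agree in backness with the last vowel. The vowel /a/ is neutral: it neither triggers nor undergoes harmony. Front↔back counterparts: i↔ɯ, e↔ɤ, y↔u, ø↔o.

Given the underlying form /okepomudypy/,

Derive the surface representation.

/o/ harmonizes with /y/ ([-back]) → [ø]
/o/ harmonizes with /y/ ([-back]) → [ø]
/u/ harmonizes with /y/ ([-back]) → [y]

[økepømydypy]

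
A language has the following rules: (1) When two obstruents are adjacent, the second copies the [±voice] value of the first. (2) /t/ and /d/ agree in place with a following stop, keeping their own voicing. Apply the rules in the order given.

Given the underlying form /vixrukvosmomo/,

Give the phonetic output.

Rule 1: /v/ after /k/ (voiceless) → [f]
After rule 1: vixrukfosmomo
Rule 2: no segment meets the rule's conditions; no change.

[vixrukfosmomo]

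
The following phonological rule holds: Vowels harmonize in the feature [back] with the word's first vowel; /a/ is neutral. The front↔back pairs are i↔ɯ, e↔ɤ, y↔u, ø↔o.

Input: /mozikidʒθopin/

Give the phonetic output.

[mozɯkɯdʒθopɯn]

/i/ harmonizes with /o/ ([+back]) → [ɯ]
/i/ harmonizes with /o/ ([+back]) → [ɯ]
/i/ harmonizes with /o/ ([+back]) → [ɯ]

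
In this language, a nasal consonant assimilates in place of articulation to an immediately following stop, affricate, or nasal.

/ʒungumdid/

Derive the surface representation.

[ʒuŋgundid]

/n/ before /g/ (velar) → [ŋ]
/m/ before /d/ (alveolar) → [n]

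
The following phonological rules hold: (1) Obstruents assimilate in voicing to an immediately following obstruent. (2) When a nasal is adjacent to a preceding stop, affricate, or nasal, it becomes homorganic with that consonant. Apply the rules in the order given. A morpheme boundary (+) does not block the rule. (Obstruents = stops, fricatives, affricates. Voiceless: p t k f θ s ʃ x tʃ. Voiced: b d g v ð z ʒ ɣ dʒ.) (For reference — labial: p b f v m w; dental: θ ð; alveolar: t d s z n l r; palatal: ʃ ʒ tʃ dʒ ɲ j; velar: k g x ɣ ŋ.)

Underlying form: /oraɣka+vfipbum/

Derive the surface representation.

Rule 1: /ɣ/ before /k/ (voiceless) → [x]
Rule 1: /v/ before /f/ (voiceless) → [f]
Rule 1: /p/ before /b/ (voiced) → [b]
After rule 1: oraxka+ffibbum
Rule 2: no segment meets the rule's conditions; no change.

[oraxka+ffibbum]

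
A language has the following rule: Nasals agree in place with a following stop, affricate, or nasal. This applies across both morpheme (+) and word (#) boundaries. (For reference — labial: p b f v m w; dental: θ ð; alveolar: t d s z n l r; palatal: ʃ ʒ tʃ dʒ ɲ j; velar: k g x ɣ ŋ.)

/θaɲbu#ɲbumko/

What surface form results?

[θambu#mbuŋko]

/ɲ/ before /b/ (labial) → [m]
/ɲ/ before /b/ (labial) → [m]
/m/ before /k/ (velar) → [ŋ]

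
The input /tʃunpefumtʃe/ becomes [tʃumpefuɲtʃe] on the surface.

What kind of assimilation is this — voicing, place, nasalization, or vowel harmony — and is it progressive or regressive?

place assimilation, regressive

/n/→[m] /m/→[ɲ].
Each target copies a feature from the following segment, so the direction is regressive.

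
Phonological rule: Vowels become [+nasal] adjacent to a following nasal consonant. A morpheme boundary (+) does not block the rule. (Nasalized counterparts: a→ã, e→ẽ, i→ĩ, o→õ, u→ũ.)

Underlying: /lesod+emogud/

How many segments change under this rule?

/e/ before nasal /m/ → [ẽ]
1 segment changes.

1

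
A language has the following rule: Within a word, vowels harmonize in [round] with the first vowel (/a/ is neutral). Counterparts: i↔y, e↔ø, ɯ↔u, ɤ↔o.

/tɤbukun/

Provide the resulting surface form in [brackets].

[tɤbɯkɯn]

/u/ harmonizes with /ɤ/ ([-round]) → [ɯ]
/u/ harmonizes with /ɤ/ ([-round]) → [ɯ]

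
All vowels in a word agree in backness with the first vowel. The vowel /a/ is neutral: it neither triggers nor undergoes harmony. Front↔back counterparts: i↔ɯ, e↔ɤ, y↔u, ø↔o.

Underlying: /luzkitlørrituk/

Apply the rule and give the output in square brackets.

/i/ harmonizes with /u/ ([+back]) → [ɯ]
/ø/ harmonizes with /u/ ([+back]) → [o]
/i/ harmonizes with /u/ ([+back]) → [ɯ]

[luzkɯtlorrɯtuk]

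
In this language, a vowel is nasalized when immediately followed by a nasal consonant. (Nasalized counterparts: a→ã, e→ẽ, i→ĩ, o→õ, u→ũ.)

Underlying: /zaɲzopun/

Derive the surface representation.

[zãɲzopũn]

/a/ before nasal /ɲ/ → [ã]
/u/ before nasal /n/ → [ũ]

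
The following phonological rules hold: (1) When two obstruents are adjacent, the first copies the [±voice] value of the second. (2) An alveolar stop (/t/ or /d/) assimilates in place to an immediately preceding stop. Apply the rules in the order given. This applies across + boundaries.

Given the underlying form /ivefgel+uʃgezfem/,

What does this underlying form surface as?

[ivevgel+uʒgesfem]

Rule 1: /f/ before /g/ (voiced) → [v]
Rule 1: /ʃ/ before /g/ (voiced) → [ʒ]
Rule 1: /z/ before /f/ (voiceless) → [s]
After rule 1: ivevgel+uʒgesfem
Rule 2: no segment meets the rule's conditions; no change.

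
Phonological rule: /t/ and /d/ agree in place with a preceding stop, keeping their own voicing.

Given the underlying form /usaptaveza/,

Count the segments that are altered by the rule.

1

/t/ after /p/ (labial) → [p]
1 segment changes.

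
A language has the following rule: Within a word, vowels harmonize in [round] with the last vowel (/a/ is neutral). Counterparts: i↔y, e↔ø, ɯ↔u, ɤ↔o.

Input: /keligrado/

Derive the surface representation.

/e/ harmonizes with /o/ ([+round]) → [ø]
/i/ harmonizes with /o/ ([+round]) → [y]

[kølygrado]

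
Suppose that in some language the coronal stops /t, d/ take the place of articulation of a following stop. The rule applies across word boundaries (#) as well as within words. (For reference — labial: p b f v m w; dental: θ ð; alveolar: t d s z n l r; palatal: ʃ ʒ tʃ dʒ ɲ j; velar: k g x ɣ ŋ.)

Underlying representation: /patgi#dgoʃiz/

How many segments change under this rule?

2

/t/ before /g/ (velar) → [k]
/d/ before /g/ (velar) → [g]
2 segments change.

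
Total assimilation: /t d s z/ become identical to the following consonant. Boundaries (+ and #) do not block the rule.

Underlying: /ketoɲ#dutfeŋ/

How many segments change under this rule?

1

/t/ before /f/ → [f] (total assimilation)
1 segment changes.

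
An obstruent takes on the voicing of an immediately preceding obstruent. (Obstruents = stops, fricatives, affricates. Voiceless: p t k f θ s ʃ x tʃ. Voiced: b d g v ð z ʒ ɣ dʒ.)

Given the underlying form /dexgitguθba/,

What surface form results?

/g/ after /x/ (voiceless) → [k]
/g/ after /t/ (voiceless) → [k]
/b/ after /θ/ (voiceless) → [p]

[dexkitkuθpa]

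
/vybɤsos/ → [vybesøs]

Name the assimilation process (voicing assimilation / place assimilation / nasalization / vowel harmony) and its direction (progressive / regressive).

/ɤ/→[e] /o/→[ø].
Vowels agree with the first vowel, so the harmony is progressive.

vowel harmony, progressive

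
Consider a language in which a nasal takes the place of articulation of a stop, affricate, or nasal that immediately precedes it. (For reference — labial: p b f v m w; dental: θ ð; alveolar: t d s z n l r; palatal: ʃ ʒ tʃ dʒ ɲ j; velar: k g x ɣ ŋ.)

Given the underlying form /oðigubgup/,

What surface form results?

no segment meets the rule's conditions; no change.

[oðigubgup]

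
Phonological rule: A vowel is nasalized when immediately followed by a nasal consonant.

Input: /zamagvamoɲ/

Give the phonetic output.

/a/ before nasal /m/ → [ã]
/a/ before nasal /m/ → [ã]
/o/ before nasal /ɲ/ → [õ]

[zãmagvãmõɲ]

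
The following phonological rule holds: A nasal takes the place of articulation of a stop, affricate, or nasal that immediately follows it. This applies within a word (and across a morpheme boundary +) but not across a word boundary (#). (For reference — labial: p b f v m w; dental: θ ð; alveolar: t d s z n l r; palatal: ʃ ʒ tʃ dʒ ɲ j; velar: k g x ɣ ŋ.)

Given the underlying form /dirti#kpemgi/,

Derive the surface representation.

[dirti#kpeŋgi]

/m/ before /g/ (velar) → [ŋ]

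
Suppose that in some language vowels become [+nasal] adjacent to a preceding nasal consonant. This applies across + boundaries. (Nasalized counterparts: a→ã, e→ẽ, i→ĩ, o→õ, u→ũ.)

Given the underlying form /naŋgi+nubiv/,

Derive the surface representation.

/a/ after nasal /n/ → [ã]
/u/ after nasal /n/ → [ũ]

[nãŋgi+nũbiv]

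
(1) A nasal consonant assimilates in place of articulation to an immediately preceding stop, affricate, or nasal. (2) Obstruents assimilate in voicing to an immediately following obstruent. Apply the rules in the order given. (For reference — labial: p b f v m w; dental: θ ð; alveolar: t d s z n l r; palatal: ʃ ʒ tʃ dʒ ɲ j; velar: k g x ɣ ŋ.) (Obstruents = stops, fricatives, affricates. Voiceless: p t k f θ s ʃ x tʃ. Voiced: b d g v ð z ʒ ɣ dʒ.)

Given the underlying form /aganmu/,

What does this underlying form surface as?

[agannu]

Rule 1: /m/ after /n/ (alveolar) → [n]
After rule 1: agannu
Rule 2: no segment meets the rule's conditions; no change.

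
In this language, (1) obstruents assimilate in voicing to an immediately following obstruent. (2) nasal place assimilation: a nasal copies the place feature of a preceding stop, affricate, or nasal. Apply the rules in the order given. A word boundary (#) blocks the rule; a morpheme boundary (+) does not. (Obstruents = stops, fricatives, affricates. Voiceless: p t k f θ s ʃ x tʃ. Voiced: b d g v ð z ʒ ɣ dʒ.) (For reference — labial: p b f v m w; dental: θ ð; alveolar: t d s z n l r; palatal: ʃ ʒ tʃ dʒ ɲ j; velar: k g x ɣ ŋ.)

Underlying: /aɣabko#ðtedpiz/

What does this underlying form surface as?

Rule 1: /b/ before /k/ (voiceless) → [p]
Rule 1: /ð/ before /t/ (voiceless) → [θ]
Rule 1: /d/ before /p/ (voiceless) → [t]
After rule 1: aɣapko#θtetpiz
Rule 2: no segment meets the rule's conditions; no change.

[aɣapko#θtetpiz]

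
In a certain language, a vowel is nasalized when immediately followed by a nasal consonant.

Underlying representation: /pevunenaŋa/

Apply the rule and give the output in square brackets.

[pevũnẽnãŋa]

/u/ before nasal /n/ → [ũ]
/e/ before nasal /n/ → [ẽ]
/a/ before nasal /ŋ/ → [ã]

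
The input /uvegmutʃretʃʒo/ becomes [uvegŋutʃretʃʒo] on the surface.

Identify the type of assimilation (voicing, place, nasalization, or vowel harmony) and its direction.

/m/→[ŋ].
Each target copies a feature from the preceding segment, so the direction is progressive.

place assimilation, progressive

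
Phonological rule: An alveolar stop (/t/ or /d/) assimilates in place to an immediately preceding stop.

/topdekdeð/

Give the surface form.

/d/ after /p/ (labial) → [b]
/d/ after /k/ (velar) → [g]

[topbekgeð]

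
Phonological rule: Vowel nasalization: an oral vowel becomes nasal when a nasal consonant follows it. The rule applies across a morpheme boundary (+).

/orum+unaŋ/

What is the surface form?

/u/ before nasal /m/ → [ũ]
/u/ before nasal /n/ → [ũ]
/a/ before nasal /ŋ/ → [ã]

[orũm+ũnãŋ]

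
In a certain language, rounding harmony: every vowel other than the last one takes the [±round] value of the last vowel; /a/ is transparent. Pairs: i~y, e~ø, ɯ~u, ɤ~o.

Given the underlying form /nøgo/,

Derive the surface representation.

no segment meets the rule's conditions; no change.

[nøgo]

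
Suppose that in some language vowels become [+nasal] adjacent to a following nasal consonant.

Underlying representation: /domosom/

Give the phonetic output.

/o/ before nasal /m/ → [õ]
/o/ before nasal /m/ → [õ]

[dõmosõm]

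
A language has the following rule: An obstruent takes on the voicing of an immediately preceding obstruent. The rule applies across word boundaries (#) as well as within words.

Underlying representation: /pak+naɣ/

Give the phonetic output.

[pak+naɣ]

no segment meets the rule's conditions; no change.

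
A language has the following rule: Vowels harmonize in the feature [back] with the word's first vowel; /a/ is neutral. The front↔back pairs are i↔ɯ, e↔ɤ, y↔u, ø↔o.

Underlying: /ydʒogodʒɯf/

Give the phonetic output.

/o/ harmonizes with /y/ ([-back]) → [ø]
/o/ harmonizes with /y/ ([-back]) → [ø]
/ɯ/ harmonizes with /y/ ([-back]) → [i]

[ydʒøgødʒif]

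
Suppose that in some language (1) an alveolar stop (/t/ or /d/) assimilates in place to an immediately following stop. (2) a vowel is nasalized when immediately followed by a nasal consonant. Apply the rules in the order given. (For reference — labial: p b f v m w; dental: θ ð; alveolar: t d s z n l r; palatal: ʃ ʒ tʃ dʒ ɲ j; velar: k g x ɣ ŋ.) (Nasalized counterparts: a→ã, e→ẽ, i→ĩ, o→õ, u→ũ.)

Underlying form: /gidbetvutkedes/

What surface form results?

Rule 1: /d/ before /b/ (labial) → [b]
Rule 1: /t/ before /k/ (velar) → [k]
After rule 1: gibbetvukkedes
Rule 2: no segment meets the rule's conditions; no change.

[gibbetvukkedes]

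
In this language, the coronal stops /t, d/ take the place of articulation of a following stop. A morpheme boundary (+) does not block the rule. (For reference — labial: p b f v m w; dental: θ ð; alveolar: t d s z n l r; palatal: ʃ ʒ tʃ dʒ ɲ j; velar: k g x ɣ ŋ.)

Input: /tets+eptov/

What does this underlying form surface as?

no segment meets the rule's conditions; no change.

[tets+eptov]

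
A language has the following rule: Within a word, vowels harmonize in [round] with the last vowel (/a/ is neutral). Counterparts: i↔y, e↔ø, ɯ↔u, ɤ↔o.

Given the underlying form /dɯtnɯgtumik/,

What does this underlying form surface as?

[dɯtnɯgtɯmik]

/u/ harmonizes with /i/ ([-round]) → [ɯ]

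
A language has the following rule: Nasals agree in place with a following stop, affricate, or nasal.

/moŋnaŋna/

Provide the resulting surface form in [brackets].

[monnanna]

/ŋ/ before /n/ (alveolar) → [n]
/ŋ/ before /n/ (alveolar) → [n]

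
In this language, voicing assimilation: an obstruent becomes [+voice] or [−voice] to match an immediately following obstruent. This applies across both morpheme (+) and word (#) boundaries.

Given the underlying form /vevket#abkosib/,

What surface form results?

/v/ before /k/ (voiceless) → [f]
/b/ before /k/ (voiceless) → [p]

[vefket#apkosib]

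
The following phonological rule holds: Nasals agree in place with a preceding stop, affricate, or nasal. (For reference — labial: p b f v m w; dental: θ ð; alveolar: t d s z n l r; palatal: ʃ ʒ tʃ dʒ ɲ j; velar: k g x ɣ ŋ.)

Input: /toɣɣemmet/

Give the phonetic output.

[toɣɣemmet]

no segment meets the rule's conditions; no change.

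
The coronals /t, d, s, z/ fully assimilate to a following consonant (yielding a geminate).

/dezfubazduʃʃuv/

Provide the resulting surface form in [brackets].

[deffubadduʃʃuv]

/z/ before /f/ → [f] (total assimilation)
/z/ before /d/ → [d] (total assimilation)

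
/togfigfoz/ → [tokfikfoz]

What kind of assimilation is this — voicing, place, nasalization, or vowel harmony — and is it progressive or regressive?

voicing assimilation, regressive

/g/→[k] /g/→[k].
Each target copies a feature from the following segment, so the direction is regressive.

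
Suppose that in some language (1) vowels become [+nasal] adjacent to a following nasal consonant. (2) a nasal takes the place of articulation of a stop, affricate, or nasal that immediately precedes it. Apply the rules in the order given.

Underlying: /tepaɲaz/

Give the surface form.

[tepãɲaz]

Rule 1: /a/ before nasal /ɲ/ → [ã]
After rule 1: tepãɲaz
Rule 2: no segment meets the rule's conditions; no change.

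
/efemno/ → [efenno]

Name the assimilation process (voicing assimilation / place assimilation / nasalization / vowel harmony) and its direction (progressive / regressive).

place assimilation, regressive

/m/→[n].
Each target copies a feature from the following segment, so the direction is regressive.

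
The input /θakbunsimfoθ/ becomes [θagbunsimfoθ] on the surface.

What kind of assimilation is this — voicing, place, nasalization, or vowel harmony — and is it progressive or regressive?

voicing assimilation, regressive

/k/→[g].
Each target copies a feature from the following segment, so the direction is regressive.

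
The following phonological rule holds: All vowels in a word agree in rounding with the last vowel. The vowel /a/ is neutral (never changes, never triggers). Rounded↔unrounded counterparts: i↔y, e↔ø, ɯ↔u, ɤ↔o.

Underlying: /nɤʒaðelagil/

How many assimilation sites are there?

No segment meets the rule's conditions.

0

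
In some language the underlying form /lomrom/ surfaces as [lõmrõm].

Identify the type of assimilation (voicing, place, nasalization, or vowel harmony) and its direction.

/o/→[õ] /o/→[õ].
Each target copies a feature from the following segment, so the direction is regressive.

nasalization, regressive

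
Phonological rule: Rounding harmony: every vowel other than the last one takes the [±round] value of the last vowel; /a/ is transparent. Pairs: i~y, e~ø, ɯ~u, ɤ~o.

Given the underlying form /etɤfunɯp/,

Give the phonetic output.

/u/ harmonizes with /ɯ/ ([-round]) → [ɯ]

[etɤfɯnɯp]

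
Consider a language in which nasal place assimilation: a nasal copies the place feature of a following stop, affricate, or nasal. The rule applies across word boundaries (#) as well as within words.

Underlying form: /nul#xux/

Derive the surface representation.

[nul#xux]

no segment meets the rule's conditions; no change.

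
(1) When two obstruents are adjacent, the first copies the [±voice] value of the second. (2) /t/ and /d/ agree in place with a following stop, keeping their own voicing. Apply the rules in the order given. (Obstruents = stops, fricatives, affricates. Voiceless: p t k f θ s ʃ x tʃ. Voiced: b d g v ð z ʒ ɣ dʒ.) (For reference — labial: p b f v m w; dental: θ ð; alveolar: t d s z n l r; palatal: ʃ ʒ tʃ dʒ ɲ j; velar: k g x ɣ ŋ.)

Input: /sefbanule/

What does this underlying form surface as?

Rule 1: /f/ before /b/ (voiced) → [v]
After rule 1: sevbanule
Rule 2: no segment meets the rule's conditions; no change.

[sevbanule]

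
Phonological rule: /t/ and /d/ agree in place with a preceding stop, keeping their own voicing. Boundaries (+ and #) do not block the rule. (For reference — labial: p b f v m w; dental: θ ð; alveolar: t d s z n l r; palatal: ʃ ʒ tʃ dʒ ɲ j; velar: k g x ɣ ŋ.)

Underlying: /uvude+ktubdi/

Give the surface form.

[uvude+kkubbi]

/t/ after /k/ (velar) → [k]
/d/ after /b/ (labial) → [b]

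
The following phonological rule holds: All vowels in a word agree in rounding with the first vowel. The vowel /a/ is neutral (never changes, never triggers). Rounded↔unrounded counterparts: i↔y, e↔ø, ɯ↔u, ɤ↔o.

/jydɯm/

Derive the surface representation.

[jydum]

/ɯ/ harmonizes with /y/ ([+round]) → [u]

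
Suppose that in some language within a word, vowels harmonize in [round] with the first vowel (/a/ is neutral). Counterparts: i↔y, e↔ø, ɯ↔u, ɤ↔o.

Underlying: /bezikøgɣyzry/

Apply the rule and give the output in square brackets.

[bezikegɣizri]

/ø/ harmonizes with /e/ ([-round]) → [e]
/y/ harmonizes with /e/ ([-round]) → [i]
/y/ harmonizes with /e/ ([-round]) → [i]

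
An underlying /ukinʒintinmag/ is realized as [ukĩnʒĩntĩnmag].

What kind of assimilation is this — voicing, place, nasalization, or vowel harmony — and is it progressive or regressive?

/i/→[ĩ] /i/→[ĩ] /i/→[ĩ].
Each target copies a feature from the following segment, so the direction is regressive.

nasalization, regressive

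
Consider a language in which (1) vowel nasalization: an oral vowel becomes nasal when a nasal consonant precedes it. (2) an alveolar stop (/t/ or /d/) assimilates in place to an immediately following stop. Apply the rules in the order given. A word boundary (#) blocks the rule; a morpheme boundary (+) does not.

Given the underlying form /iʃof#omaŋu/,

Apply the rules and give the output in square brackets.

[iʃof#omãŋũ]

Rule 1: /a/ after nasal /m/ → [ã]
Rule 1: /u/ after nasal /ŋ/ → [ũ]
After rule 1: iʃof#omãŋũ
Rule 2: no segment meets the rule's conditions; no change.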